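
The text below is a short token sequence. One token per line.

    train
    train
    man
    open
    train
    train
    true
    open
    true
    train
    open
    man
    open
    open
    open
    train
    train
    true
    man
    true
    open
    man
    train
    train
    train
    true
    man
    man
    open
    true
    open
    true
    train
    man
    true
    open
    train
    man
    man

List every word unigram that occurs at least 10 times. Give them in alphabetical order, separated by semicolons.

Unigram counts meeting the condition (at least 10 times):
  open: 10
  train: 12

open; train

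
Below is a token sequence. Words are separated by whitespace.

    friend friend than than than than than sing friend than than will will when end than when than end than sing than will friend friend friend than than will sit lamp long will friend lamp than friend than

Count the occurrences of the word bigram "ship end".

0

Scanning the 37 overlapping bigram windows for "ship end":
  (none found)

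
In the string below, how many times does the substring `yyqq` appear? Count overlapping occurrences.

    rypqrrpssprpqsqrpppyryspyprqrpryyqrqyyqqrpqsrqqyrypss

1

Sliding a length-4 window over the 53 characters (50 positions):
  position 37–40: yyqq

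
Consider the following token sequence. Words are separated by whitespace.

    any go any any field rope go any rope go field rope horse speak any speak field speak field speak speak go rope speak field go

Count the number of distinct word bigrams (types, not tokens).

19

26 tokens → 25 bigram windows in total.
Repeated bigrams (each contributes count−1 duplicates):
  speak field: 3
  field rope: 2
  field speak: 2
  go any: 2
  rope go: 2
6 duplicate windows → 25 − 6 = 19 distinct.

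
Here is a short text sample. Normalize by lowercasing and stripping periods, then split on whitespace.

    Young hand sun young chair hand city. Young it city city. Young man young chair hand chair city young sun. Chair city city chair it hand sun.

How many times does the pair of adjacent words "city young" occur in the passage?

3

Scanning the 26 overlapping bigram windows for "city young":
  position 7–8: city young
  position 11–12: city young
  position 18–19: city young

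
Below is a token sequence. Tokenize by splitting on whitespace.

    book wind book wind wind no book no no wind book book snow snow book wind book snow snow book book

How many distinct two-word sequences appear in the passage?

12

21 tokens → 20 bigram windows in total.
Repeated bigrams (each contributes count−1 duplicates):
  book wind: 3
  wind book: 3
  book book: 2
  book snow: 2
  snow book: 2
  snow snow: 2
8 duplicate windows → 20 − 8 = 12 distinct.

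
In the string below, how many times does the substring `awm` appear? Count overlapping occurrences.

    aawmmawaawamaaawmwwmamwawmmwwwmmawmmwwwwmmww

4

Sliding a length-3 window over the 44 characters (42 positions):
  position 2–4: awm
  position 15–17: awm
  position 24–26: awm
  position 33–35: awm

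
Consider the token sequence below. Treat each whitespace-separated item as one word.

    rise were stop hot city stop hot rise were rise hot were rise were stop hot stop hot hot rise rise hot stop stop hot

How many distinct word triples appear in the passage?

25 tokens → 23 trigram windows in total.
Repeated trigrams (each contributes count−1 duplicates):
  rise were stop: 2
  were stop hot: 2
2 duplicate windows → 23 − 2 = 21 distinct.

21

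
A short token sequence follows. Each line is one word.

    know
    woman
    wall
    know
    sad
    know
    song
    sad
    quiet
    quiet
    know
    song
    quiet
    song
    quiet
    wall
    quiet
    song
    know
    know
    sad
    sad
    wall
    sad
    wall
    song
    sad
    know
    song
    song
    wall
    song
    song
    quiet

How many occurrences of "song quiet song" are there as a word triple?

1

Scanning the 32 overlapping trigram windows for "song quiet song":
  position 12–14: song quiet song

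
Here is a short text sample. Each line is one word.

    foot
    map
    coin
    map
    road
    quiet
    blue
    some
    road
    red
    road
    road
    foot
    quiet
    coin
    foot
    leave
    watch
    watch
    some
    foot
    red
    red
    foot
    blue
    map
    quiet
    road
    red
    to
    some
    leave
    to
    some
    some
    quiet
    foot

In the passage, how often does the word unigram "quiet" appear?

4

Scanning the 37 tokens for "quiet":
  position 6: quiet
  position 14: quiet
  position 27: quiet
  position 36: quiet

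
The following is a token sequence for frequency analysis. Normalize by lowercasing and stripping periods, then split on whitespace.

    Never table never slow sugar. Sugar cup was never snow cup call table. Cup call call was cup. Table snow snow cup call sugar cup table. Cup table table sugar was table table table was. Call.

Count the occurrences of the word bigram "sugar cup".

Scanning the 35 overlapping bigram windows for "sugar cup":
  position 6–7: sugar cup
  position 24–25: sugar cup

2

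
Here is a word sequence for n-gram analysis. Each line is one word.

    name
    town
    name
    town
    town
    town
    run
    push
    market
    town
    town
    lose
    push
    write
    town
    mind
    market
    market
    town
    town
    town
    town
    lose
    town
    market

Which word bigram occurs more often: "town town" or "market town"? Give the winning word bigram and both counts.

"town town" (6 vs 2)

"town town": 6 occurrences
"market town": 2 occurrences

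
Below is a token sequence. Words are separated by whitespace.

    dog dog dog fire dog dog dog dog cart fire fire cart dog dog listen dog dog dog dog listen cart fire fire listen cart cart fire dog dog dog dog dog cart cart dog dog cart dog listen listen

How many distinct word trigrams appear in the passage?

40 tokens → 38 trigram windows in total.
Repeated trigrams (each contributes count−1 duplicates):
  dog dog dog: 8
  dog dog cart: 3
  cart dog dog: 2
  cart fire fire: 2
  dog dog listen: 2
  fire dog dog: 2
13 duplicate windows → 38 − 13 = 25 distinct.

25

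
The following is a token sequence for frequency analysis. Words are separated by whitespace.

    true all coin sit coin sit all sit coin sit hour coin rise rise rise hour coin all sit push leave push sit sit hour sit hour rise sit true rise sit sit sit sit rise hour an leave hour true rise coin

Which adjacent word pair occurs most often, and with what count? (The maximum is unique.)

Bigram frequencies (highest first):
  sit sit: 4
  coin sit: 3
  sit hour: 3
  sit coin: 2
  all sit: 2
  hour coin: 2
  … (22 more, each ≤ 2)

"sit sit", 4 times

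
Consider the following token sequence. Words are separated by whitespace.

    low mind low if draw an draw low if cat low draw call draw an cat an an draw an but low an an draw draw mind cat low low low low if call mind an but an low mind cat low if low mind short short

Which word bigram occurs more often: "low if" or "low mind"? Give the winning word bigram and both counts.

"low if": 4 occurrences
"low mind": 3 occurrences

"low if" (4 vs 3)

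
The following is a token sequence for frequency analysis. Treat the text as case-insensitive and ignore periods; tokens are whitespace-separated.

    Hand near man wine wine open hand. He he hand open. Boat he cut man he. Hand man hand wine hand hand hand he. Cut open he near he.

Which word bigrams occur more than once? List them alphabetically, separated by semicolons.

Bigram counts meeting the condition (more than once):
  hand hand: 2
  hand he: 2
  he cut: 2
  he hand: 2

hand hand; hand he; he cut; he hand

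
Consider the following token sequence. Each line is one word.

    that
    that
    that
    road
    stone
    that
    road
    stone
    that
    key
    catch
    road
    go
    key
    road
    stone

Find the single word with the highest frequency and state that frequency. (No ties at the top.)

Unigram frequencies (highest first):
  that: 5
  road: 4
  stone: 3
  key: 2
  catch: 1
  go: 1

"that", 5 times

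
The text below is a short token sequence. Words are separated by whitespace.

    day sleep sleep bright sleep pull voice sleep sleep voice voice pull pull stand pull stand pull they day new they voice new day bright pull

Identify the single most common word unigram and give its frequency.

"pull", 6 times

Unigram frequencies (highest first):
  pull: 6
  sleep: 5
  voice: 4
  day: 3
  bright: 2
  stand: 2
  … (2 more, each ≤ 2)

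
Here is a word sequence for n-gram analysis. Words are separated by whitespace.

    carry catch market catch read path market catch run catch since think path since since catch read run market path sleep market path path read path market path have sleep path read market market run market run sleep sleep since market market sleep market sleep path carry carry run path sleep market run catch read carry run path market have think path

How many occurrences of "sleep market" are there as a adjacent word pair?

Scanning the 61 overlapping bigram windows for "sleep market":
  position 21–22: sleep market
  position 43–44: sleep market
  position 51–52: sleep market

3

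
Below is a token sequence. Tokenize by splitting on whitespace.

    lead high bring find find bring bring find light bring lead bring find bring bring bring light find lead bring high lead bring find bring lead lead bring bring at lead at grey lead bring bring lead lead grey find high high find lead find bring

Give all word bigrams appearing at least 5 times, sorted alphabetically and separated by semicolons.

Bigram counts meeting the condition (at least 5 times):
  bring bring: 5
  lead bring: 5

bring bring; lead bring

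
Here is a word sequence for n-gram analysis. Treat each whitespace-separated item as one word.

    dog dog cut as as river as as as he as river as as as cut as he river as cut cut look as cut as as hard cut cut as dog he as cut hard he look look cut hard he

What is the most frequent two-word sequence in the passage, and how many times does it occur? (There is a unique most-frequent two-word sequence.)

Bigram frequencies (highest first):
  as as: 6
  cut as: 4
  as cut: 4
  river as: 3
  as river: 2
  as he: 2
  … (16 more, each ≤ 2)

"as as", 6 times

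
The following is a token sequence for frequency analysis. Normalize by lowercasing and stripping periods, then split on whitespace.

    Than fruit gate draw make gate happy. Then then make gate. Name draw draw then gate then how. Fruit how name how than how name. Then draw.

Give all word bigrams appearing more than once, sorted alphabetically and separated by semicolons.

how name; make gate

Bigram counts meeting the condition (more than once):
  how name: 2
  make gate: 2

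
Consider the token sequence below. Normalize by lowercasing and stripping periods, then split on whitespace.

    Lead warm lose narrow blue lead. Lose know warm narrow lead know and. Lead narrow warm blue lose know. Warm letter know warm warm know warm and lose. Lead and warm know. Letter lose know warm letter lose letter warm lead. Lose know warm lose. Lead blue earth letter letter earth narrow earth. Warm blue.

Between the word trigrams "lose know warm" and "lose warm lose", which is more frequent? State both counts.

"lose know warm" (4 vs 0)

"lose know warm": 4 occurrences
"lose warm lose": 0 occurrences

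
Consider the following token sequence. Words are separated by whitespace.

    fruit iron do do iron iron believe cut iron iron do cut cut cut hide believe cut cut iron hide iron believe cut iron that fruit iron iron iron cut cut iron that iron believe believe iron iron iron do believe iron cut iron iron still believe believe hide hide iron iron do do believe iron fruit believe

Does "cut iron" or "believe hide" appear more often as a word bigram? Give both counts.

"cut iron" (5 vs 1)

"cut iron": 5 occurrences
"believe hide": 1 occurrence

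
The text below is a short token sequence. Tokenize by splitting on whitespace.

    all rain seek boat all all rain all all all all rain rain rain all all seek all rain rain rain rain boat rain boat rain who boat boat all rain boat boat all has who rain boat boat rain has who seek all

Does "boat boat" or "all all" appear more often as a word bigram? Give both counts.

"boat boat": 3 occurrences
"all all": 5 occurrences

"all all" (5 vs 3)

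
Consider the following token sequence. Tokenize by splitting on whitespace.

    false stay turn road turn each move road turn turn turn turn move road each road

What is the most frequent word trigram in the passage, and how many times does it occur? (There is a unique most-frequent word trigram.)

Trigram frequencies (highest first):
  turn turn turn: 2
  false stay turn: 1
  stay turn road: 1
  turn road turn: 1
  road turn each: 1
  turn each move: 1
  … (7 more, each ≤ 1)

"turn turn turn", 2 times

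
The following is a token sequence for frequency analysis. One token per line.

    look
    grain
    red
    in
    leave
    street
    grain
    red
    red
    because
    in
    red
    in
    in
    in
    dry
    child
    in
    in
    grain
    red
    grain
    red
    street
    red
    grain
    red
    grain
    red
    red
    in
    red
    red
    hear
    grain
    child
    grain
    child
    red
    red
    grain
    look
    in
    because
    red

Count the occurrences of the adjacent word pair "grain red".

6

Scanning the 44 overlapping bigram windows for "grain red":
  position 2–3: grain red
  position 7–8: grain red
  position 20–21: grain red
  position 22–23: grain red
  position 26–27: grain red
  position 28–29: grain red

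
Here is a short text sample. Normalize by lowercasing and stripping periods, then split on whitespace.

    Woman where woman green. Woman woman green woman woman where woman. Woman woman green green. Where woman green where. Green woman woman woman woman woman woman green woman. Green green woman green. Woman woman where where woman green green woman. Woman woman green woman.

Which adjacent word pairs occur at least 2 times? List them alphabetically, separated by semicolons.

Bigram counts meeting the condition (at least 2 times):
  green green: 3
  green where: 2
  green woman: 8
  where woman: 4
  woman green: 9
  woman where: 3
  woman woman: 12

green green; green where; green woman; where woman; woman green; woman where; woman woman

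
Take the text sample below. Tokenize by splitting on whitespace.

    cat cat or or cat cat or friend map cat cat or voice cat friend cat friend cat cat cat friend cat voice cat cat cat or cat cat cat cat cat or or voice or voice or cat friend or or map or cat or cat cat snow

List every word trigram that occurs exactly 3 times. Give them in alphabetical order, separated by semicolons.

Trigram counts meeting the condition (exactly 3 times):
  cat friend cat: 3
  or cat cat: 3

cat friend cat; or cat cat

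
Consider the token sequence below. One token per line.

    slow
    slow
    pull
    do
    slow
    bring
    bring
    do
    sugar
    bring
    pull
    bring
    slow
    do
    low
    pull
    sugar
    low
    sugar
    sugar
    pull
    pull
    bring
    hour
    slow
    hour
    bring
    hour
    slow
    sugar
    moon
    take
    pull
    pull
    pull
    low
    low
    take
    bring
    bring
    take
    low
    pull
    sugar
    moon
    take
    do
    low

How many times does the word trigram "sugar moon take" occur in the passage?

Scanning the 46 overlapping trigram windows for "sugar moon take":
  position 30–32: sugar moon take
  position 44–46: sugar moon take

2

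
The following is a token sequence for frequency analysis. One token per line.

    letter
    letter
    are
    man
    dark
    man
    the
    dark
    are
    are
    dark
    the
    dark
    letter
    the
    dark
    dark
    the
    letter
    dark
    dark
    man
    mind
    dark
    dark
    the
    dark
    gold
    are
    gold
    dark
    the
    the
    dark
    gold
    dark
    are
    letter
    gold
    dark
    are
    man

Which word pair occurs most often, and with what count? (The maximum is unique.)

"the dark", 5 times

Bigram frequencies (highest first):
  the dark: 5
  dark the: 4
  dark are: 3
  dark dark: 3
  gold dark: 3
  are man: 2
  … (19 more, each ≤ 2)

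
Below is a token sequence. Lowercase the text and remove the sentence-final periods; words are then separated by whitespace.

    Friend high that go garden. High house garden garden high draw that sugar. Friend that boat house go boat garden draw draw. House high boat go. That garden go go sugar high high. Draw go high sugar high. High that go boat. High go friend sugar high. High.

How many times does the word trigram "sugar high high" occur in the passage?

3

Scanning the 46 overlapping trigram windows for "sugar high high":
  position 31–33: sugar high high
  position 37–39: sugar high high
  position 46–48: sugar high high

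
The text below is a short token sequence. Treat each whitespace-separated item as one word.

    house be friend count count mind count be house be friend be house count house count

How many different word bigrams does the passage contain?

16 tokens → 15 bigram windows in total.
Repeated bigrams (each contributes count−1 duplicates):
  be friend: 2
  be house: 2
  house be: 2
  house count: 2
4 duplicate windows → 15 − 4 = 11 distinct.

11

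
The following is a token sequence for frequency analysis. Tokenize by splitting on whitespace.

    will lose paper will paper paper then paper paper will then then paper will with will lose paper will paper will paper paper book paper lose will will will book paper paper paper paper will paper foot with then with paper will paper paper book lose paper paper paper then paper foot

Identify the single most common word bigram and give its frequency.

Bigram frequencies (highest first):
  paper paper: 9
  paper will: 7
  will paper: 5
  lose paper: 3
  then paper: 3
  will lose: 2
  … (17 more, each ≤ 2)

"paper paper", 9 times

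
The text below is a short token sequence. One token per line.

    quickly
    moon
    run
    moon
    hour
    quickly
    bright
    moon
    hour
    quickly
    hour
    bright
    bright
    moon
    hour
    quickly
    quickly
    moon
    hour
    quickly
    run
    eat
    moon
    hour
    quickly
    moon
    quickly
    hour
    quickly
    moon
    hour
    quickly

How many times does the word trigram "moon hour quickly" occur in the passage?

Scanning the 30 overlapping trigram windows for "moon hour quickly":
  position 4–6: moon hour quickly
  position 8–10: moon hour quickly
  position 14–16: moon hour quickly
  position 18–20: moon hour quickly
  position 23–25: moon hour quickly
  position 30–32: moon hour quickly

6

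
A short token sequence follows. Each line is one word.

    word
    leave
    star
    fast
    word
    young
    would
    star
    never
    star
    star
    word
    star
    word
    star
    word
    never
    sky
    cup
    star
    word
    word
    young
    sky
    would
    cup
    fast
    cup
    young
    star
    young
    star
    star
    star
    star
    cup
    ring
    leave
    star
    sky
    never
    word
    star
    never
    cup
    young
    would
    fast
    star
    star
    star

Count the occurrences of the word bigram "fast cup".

Scanning the 50 overlapping bigram windows for "fast cup":
  position 27–28: fast cup

1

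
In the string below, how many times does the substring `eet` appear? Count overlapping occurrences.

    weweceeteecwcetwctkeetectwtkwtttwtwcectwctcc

Sliding a length-3 window over the 44 characters (42 positions):
  position 6–8: eet
  position 20–22: eet

2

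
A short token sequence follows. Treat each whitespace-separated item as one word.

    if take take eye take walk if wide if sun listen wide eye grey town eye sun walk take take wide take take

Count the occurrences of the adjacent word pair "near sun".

Scanning the 22 overlapping bigram windows for "near sun":
  (none found)

0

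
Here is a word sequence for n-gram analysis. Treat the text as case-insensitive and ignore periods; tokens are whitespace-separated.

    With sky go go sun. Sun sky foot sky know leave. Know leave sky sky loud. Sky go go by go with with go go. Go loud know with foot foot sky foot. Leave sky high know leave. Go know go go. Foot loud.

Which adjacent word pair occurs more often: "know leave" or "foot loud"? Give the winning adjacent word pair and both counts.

"know leave" (3 vs 1)

"know leave": 3 occurrences
"foot loud": 1 occurrence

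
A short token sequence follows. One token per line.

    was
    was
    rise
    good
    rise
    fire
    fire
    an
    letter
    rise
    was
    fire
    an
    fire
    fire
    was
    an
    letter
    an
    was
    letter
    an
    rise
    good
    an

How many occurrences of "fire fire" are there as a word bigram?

2

Scanning the 24 overlapping bigram windows for "fire fire":
  position 6–7: fire fire
  position 14–15: fire fire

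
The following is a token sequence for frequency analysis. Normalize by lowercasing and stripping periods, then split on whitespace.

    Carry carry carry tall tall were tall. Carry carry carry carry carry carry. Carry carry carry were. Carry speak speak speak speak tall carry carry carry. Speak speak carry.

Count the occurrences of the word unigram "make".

0

Scanning the 29 tokens for "make":
  (none found)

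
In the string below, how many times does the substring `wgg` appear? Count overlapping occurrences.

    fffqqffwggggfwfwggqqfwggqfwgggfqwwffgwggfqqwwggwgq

6

Sliding a length-3 window over the 50 characters (48 positions):
  position 8–10: wgg
  position 16–18: wgg
  position 22–24: wgg
  position 27–29: wgg
  position 38–40: wgg
  position 45–47: wgg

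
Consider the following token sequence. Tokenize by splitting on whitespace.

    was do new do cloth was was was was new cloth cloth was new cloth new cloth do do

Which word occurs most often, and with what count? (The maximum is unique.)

Unigram frequencies (highest first):
  was: 6
  cloth: 5
  do: 4
  new: 4

"was", 6 times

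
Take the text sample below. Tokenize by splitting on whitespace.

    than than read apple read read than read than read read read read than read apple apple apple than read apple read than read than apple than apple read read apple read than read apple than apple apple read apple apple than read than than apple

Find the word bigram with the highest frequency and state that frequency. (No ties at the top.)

Bigram frequencies (highest first):
  than read: 8
  read than: 7
  read apple: 6
  apple read: 5
  read read: 5
  apple apple: 4
  … (3 more, each ≤ 4)

"than read", 8 times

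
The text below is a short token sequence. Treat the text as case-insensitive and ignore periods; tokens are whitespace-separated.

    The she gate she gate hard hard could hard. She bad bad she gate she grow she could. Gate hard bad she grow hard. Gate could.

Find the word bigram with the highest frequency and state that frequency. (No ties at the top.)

"she gate", 3 times

Bigram frequencies (highest first):
  she gate: 3
  gate she: 2
  gate hard: 2
  bad she: 2
  she grow: 2
  the she: 1
  … (13 more, each ≤ 1)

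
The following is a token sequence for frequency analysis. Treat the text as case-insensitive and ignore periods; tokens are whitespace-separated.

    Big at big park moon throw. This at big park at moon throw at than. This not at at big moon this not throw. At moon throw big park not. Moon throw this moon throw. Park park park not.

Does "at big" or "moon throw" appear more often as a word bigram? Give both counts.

"at big": 3 occurrences
"moon throw": 5 occurrences

"moon throw" (5 vs 3)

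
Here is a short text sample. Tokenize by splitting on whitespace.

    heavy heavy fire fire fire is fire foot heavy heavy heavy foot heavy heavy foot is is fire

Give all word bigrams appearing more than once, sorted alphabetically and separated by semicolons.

Bigram counts meeting the condition (more than once):
  fire fire: 2
  foot heavy: 2
  heavy foot: 2
  heavy heavy: 4
  is fire: 2

fire fire; foot heavy; heavy foot; heavy heavy; is fire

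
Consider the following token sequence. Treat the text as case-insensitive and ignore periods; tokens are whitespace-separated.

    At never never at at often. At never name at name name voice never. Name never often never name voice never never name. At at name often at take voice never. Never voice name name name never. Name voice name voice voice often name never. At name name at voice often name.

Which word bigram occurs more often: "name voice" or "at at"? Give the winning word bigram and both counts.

"name voice" (4 vs 2)

"name voice": 4 occurrences
"at at": 2 occurrences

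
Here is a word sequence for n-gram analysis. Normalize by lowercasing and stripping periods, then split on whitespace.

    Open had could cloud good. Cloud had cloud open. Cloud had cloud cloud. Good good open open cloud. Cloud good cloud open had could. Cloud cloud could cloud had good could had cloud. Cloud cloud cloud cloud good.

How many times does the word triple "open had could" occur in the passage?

Scanning the 36 overlapping trigram windows for "open had could":
  position 1–3: open had could
  position 22–24: open had could

2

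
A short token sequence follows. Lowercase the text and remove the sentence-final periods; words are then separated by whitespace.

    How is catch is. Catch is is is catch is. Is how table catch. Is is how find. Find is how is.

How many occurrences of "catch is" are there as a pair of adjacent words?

Scanning the 21 overlapping bigram windows for "catch is":
  position 3–4: catch is
  position 5–6: catch is
  position 9–10: catch is
  position 14–15: catch is

4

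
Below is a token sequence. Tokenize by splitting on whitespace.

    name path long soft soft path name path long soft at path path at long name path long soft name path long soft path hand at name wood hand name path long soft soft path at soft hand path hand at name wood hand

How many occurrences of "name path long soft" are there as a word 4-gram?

Scanning the 41 overlapping 4-gram windows for "name path long soft":
  position 1–4: name path long soft
  position 7–10: name path long soft
  position 16–19: name path long soft
  position 20–23: name path long soft
  position 30–33: name path long soft

5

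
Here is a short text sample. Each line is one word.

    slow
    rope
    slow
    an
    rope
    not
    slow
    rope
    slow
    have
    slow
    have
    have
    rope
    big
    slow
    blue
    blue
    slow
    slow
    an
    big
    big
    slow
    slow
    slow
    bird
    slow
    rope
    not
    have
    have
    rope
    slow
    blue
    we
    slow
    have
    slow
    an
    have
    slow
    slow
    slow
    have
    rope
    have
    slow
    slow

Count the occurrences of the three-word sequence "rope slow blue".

Scanning the 47 overlapping trigram windows for "rope slow blue":
  position 33–35: rope slow blue

1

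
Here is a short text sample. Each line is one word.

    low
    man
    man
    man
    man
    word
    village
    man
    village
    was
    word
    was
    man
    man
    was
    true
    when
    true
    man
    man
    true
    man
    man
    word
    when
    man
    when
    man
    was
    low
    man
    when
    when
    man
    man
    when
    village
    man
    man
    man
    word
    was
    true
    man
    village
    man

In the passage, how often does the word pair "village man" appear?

3

Scanning the 45 overlapping bigram windows for "village man":
  position 7–8: village man
  position 37–38: village man
  position 45–46: village man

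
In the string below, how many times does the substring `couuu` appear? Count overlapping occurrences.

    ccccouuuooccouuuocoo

2

Sliding a length-5 window over the 20 characters (16 positions):
  position 4–8: couuu
  position 12–16: couuu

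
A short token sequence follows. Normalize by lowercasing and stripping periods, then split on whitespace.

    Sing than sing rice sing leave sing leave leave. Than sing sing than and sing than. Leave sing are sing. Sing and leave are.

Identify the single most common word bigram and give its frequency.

"sing than", 3 times

Bigram frequencies (highest first):
  sing than: 3
  than sing: 2
  sing leave: 2
  leave sing: 2
  sing sing: 2
  sing rice: 1
  … (11 more, each ≤ 1)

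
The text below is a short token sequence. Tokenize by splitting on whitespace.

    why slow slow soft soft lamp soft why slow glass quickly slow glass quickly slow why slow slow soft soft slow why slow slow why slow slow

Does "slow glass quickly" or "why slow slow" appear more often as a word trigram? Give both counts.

"why slow slow" (4 vs 2)

"slow glass quickly": 2 occurrences
"why slow slow": 4 occurrences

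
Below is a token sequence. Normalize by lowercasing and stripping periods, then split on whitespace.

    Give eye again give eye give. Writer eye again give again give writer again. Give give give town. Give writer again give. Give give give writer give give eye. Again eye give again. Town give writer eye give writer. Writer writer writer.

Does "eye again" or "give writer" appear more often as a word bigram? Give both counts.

"eye again": 3 occurrences
"give writer": 6 occurrences

"give writer" (6 vs 3)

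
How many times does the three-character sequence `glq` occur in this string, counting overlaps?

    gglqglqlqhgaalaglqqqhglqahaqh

Sliding a length-3 window over the 29 characters (27 positions):
  position 2–4: glq
  position 5–7: glq
  position 16–18: glq
  position 22–24: glq

4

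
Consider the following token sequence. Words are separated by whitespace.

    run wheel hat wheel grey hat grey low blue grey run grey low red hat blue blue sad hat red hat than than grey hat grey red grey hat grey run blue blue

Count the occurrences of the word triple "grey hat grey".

3

Scanning the 31 overlapping trigram windows for "grey hat grey":
  position 5–7: grey hat grey
  position 24–26: grey hat grey
  position 28–30: grey hat grey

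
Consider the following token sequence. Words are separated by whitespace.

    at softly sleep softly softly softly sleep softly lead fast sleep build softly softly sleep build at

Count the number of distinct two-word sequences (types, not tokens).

17 tokens → 16 bigram windows in total.
Repeated bigrams (each contributes count−1 duplicates):
  softly sleep: 3
  softly softly: 3
  sleep build: 2
  sleep softly: 2
6 duplicate windows → 16 − 6 = 10 distinct.

10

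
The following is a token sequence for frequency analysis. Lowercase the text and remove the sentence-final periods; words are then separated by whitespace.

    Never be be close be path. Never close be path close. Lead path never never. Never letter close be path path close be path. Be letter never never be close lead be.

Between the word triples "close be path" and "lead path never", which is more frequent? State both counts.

"close be path" (4 vs 1)

"close be path": 4 occurrences
"lead path never": 1 occurrence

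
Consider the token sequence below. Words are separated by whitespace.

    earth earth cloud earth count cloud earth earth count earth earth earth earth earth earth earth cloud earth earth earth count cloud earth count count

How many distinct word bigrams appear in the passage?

25 tokens → 24 bigram windows in total.
Repeated bigrams (each contributes count−1 duplicates):
  earth earth: 10
  cloud earth: 4
  earth count: 4
  count cloud: 2
  earth cloud: 2
17 duplicate windows → 24 − 17 = 7 distinct.

7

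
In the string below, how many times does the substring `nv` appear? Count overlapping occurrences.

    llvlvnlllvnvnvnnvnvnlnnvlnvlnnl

Sliding a length-2 window over the 31 characters (30 positions):
  position 11–12: nv
  position 13–14: nv
  position 16–17: nv
  position 18–19: nv
  position 23–24: nv
  position 26–27: nv

6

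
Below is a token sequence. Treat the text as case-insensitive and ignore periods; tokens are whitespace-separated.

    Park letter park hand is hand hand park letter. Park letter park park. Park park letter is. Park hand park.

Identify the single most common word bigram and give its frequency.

"park letter", 4 times

Bigram frequencies (highest first):
  park letter: 4
  letter park: 3
  park park: 3
  park hand: 2
  hand park: 2
  hand is: 1
  … (4 more, each ≤ 1)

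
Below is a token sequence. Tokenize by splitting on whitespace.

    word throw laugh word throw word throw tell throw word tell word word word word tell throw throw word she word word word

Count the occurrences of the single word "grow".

0

Scanning the 23 tokens for "grow":
  (none found)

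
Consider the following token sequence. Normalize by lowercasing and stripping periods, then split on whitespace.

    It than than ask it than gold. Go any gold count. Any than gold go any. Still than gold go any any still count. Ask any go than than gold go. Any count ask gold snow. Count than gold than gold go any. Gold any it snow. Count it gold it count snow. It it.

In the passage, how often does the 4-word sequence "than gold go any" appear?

5

Scanning the 52 overlapping 4-gram windows for "than gold go any":
  position 6–9: than gold go any
  position 13–16: than gold go any
  position 18–21: than gold go any
  position 29–32: than gold go any
  position 40–43: than gold go any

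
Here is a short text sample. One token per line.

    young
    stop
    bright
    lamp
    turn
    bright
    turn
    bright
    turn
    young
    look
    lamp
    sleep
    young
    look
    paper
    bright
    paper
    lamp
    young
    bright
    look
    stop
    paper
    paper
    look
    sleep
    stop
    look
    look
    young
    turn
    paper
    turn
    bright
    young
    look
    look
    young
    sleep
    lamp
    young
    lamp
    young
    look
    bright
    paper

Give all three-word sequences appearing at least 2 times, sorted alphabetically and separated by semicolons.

Trigram counts meeting the condition (at least 2 times):
  look look young: 2
  turn bright turn: 2

look look young; turn bright turn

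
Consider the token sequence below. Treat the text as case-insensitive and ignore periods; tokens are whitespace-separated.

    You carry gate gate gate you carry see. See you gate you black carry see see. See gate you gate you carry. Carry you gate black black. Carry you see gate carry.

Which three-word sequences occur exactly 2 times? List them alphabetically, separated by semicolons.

Trigram counts meeting the condition (exactly 2 times):
  carry see see: 2
  gate you carry: 2
  you gate you: 2

carry see see; gate you carry; you gate you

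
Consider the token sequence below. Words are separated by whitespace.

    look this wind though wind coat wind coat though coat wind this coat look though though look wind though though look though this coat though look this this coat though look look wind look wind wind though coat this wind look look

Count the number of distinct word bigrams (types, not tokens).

42 tokens → 41 bigram windows in total.
Repeated bigrams (each contributes count−1 duplicates):
  though look: 4
  coat though: 3
  look wind: 3
  this coat: 3
  wind though: 3
  coat wind: 2
  look look: 2
  look this: 2
  … (6 more repeated)
20 duplicate windows → 41 − 20 = 21 distinct.

21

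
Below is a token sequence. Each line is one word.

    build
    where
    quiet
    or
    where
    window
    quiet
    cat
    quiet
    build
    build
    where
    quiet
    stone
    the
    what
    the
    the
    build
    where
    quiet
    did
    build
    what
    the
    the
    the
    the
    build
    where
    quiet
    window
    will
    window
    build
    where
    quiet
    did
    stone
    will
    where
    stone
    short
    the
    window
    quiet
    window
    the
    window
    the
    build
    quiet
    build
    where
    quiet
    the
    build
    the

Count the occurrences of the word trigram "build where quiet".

Scanning the 56 overlapping trigram windows for "build where quiet":
  position 1–3: build where quiet
  position 11–13: build where quiet
  position 19–21: build where quiet
  position 29–31: build where quiet
  position 35–37: build where quiet
  position 53–55: build where quiet

6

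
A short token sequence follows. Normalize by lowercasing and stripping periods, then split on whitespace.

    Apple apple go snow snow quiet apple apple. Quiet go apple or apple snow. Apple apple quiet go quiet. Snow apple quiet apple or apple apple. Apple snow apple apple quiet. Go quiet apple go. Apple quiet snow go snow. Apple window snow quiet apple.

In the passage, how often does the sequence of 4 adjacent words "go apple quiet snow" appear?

1

Scanning the 42 overlapping 4-gram windows for "go apple quiet snow":
  position 35–38: go apple quiet snow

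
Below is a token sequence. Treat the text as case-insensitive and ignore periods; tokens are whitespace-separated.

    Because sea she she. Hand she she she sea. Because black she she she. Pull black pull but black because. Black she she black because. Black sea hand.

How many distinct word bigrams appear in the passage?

18

28 tokens → 27 bigram windows in total.
Repeated bigrams (each contributes count−1 duplicates):
  she she: 6
  because black: 3
  black because: 2
  black she: 2
9 duplicate windows → 27 − 9 = 18 distinct.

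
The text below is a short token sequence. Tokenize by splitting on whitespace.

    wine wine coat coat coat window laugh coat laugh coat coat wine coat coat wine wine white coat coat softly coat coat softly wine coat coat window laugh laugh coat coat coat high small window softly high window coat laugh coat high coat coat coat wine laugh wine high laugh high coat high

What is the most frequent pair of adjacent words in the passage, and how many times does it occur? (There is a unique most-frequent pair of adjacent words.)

"coat coat", 11 times

Bigram frequencies (highest first):
  coat coat: 11
  laugh coat: 4
  wine coat: 3
  coat wine: 3
  coat high: 3
  wine wine: 2
  … (21 more, each ≤ 2)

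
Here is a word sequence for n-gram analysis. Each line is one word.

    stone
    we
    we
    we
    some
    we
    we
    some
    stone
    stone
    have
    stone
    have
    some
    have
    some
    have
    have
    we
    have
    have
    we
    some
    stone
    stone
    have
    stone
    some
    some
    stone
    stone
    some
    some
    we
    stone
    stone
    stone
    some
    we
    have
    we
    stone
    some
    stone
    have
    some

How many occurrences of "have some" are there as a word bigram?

Scanning the 45 overlapping bigram windows for "have some":
  position 13–14: have some
  position 15–16: have some
  position 45–46: have some

3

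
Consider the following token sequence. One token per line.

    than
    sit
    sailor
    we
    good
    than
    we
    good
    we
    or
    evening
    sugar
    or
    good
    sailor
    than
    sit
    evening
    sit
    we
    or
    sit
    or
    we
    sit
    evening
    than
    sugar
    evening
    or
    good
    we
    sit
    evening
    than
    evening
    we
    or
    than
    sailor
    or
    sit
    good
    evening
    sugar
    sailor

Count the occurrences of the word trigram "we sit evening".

Scanning the 44 overlapping trigram windows for "we sit evening":
  position 24–26: we sit evening
  position 32–34: we sit evening

2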